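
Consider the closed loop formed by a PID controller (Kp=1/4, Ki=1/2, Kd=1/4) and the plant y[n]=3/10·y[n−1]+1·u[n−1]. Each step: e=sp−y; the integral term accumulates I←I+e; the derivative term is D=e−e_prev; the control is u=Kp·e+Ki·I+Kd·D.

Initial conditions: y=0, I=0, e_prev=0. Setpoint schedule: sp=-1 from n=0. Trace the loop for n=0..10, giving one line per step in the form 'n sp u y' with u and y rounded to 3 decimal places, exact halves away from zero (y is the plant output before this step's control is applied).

0 -1 -1.000 0.000
1 -1 -0.250 -1.000
2 -1 -0.950 -0.550
3 -1 -0.498 -1.115
4 -1 -0.864 -0.832
5 -1 -0.596 -1.114
6 -1 -0.793 -0.930
7 -1 -0.640 -1.072
8 -1 -0.750 -0.962
9 -1 -0.665 -1.039
10 -1 -0.727 -0.976

(exact arithmetic carried between steps; '≈' marks a value shown rounded to 6 d.p. or computed from one; I and e_prev carry over from the previous line; the table rounds u and y to 3 d.p., halves away from zero)
n=0: y=0, sp=-1, e=sp−y=-1; I=-1, D=e−e_prev=-1; u=1/4·(-1)+1/2·(-1)+1/4·(-1)=-1; next y=3/10·0+1·(-1)=-1
n=1: y=-1, sp=-1, e=sp−y=0; I=-1, D=e−e_prev=1; u=1/4·0+1/2·(-1)+1/4·1=-0.25; next y=3/10·(-1)+1·(-0.25)=-0.55
n=2: y=-0.55, sp=-1, e=sp−y=-0.45; I=-1.45, D=e−e_prev=-0.45; u=1/4·(-0.45)+1/2·(-1.45)+1/4·(-0.45)=-0.95; next y=3/10·(-0.55)+1·(-0.95)=-1.115
n=3: y=-1.115, sp=-1, e=sp−y=0.115; I=-1.335, D=e−e_prev=0.565; u=1/4·0.115+1/2·(-1.335)+1/4·0.565=-0.4975; next y=3/10·(-1.115)+1·(-0.4975)=-0.832
n=4: y=-0.832, sp=-1, e=sp−y=-0.168; I=-1.503, D=e−e_prev=-0.283; u=1/4·(-0.168)+1/2·(-1.503)+1/4·(-0.283)=-0.86425; next y=3/10·(-0.832)+1·(-0.86425)=-1.11385
n=5: y=-1.11385, sp=-1, e=sp−y=0.11385; I=-1.38915, D=e−e_prev=0.28185; u=1/4·0.11385+1/2·(-1.38915)+1/4·0.28185=-0.59565; next y=3/10·(-1.11385)+1·(-0.59565)=-0.929805
n=6: y=-0.929805, sp=-1, e=sp−y=-0.070195; I=-1.459345, D=e−e_prev=-0.184045; u=1/4·(-0.070195)+1/2·(-1.459345)+1/4·(-0.184045)≈-0.793233; next y=3/10·(-0.929805)+1·(-0.793233)≈-1.072174
n=7: y=-1.072174, sp=-1, e=sp−y=0.072174; I=-1.387171, D=e−e_prev=0.142369; u=1/4·0.072174+1/2·(-1.387171)+1/4·0.142369≈-0.639950; next y=3/10·(-1.072174)+1·(-0.639950)≈-0.961602
n=8: y≈-0.961602, sp=-1, e=sp−y≈-0.038398; I≈-1.425569, D=e−e_prev≈-0.110572; u=1/4·(-0.038398)+1/2·(-1.425569)+1/4·(-0.110572)≈-0.750027; next y=3/10·(-0.961602)+1·(-0.750027)≈-1.038508
n=9: y≈-1.038508, sp=-1, e=sp−y≈0.038508; I≈-1.387061, D=e−e_prev≈0.076906; u=1/4·0.038508+1/2·(-1.387061)+1/4·0.076906≈-0.664677; next y=3/10·(-1.038508)+1·(-0.664677)≈-0.976230
n=10: y≈-0.976230, sp=-1, e=sp−y≈-0.023770; I≈-1.410832, D=e−e_prev≈-0.062278; u=1/4·(-0.023770)+1/2·(-1.410832)+1/4·(-0.062278)≈-0.726928; next y=3/10·(-0.976230)+1·(-0.726928)≈-1.019797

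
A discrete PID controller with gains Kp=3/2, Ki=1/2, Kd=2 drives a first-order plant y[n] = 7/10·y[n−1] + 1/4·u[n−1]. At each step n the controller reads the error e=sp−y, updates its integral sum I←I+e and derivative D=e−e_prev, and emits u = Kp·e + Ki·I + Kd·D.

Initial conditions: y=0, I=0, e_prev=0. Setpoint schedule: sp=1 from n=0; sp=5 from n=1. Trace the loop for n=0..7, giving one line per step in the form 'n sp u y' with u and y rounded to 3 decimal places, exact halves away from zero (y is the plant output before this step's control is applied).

(exact arithmetic carried between steps; '≈' marks a value shown rounded to 6 d.p. or computed from one; I and e_prev carry over from the previous line; the table rounds u and y to 3 d.p., halves away from zero)
n=0: y=0, sp=1, e=sp−y=1; I=1, D=e−e_prev=1; u=3/2·1+1/2·1+2·1=4; next y=7/10·0+1/4·4=1
n=1: y=1, sp=5, e=sp−y=4; I=5, D=e−e_prev=3; u=3/2·4+1/2·5+2·3=14.5; next y=7/10·1+1/4·14.5=4.325
n=2: y=4.325, sp=5, e=sp−y=0.675; I=5.675, D=e−e_prev=-3.325; u=3/2·0.675+1/2·5.675+2·(-3.325)=-2.8; next y=7/10·4.325+1/4·(-2.8)=2.3275
n=3: y=2.3275, sp=5, e=sp−y=2.6725; I=8.3475, D=e−e_prev=1.9975; u=3/2·2.6725+1/2·8.3475+2·1.9975=12.1775; next y=7/10·2.3275+1/4·12.1775=4.673625
n=4: y=4.673625, sp=5, e=sp−y=0.326375; I=8.673875, D=e−e_prev=-2.346125; u=3/2·0.326375+1/2·8.673875+2·(-2.346125)=0.13425; next y=7/10·4.673625+1/4·0.13425=3.3051
n=5: y=3.3051, sp=5, e=sp−y=1.6949; I=10.368775, D=e−e_prev=1.368525; u=3/2·1.6949+1/2·10.368775+2·1.368525≈10.463788; next y=7/10·3.3051+1/4·10.463788≈4.929517
n=6: y≈4.929517, sp=5, e=sp−y≈0.070483; I≈10.439258, D=e−e_prev≈-1.624417; u=3/2·0.070483+1/2·10.439258+2·(-1.624417)≈2.07652; next y=7/10·4.929517+1/4·2.07652≈3.969792
n=7: y≈3.969792, sp=5, e=sp−y≈1.030208; I≈11.469466, D=e−e_prev≈0.959725; u=3/2·1.030208+1/2·11.469466+2·0.959725≈9.199496; next y=7/10·3.969792+1/4·9.199496≈5.078728

0 1 4.000 0.000
1 5 14.500 1.000
2 5 -2.800 4.325
3 5 12.178 2.328
4 5 0.134 4.674
5 5 10.464 3.305
6 5 2.077 4.930
7 5 9.199 3.970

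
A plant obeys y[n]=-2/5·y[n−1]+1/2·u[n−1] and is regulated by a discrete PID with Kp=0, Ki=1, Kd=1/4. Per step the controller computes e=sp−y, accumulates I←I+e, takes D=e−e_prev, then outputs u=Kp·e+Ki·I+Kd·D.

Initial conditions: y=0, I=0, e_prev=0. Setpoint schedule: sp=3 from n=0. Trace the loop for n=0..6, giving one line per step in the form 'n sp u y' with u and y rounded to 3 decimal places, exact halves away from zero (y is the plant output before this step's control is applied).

0 3 3.750 0.000
1 3 3.656 1.875
2 3 6.246 1.078
3 3 5.952 2.692
4 3 7.654 1.899
5 3 7.096 3.067
6 3 8.254 2.321

(exact arithmetic carried between steps; '≈' marks a value shown rounded to 6 d.p. or computed from one; I and e_prev carry over from the previous line; the table rounds u and y to 3 d.p., halves away from zero)
n=0: y=0, sp=3, e=sp−y=3; I=3, D=e−e_prev=3; u=0·3+1·3+1/4·3=3.75; next y=-2/5·0+1/2·3.75=1.875
n=1: y=1.875, sp=3, e=sp−y=1.125; I=4.125, D=e−e_prev=-1.875; u=0·1.125+1·4.125+1/4·(-1.875)=3.65625; next y=-2/5·1.875+1/2·3.65625=1.078125
n=2: y=1.078125, sp=3, e=sp−y=1.921875; I=6.046875, D=e−e_prev=0.796875; u=0·1.921875+1·6.046875+1/4·0.796875≈6.246094; next y=-2/5·1.078125+1/2·6.246094≈2.691797
n=3: y≈2.691797, sp=3, e=sp−y≈0.308203; I≈6.355078, D=e−e_prev≈-1.613672; u=0·0.308203+1·6.355078+1/4·(-1.613672)≈5.951660; next y=-2/5·2.691797+1/2·5.951660≈1.899111
n=4: y≈1.899111, sp=3, e=sp−y≈1.100889; I≈7.455967, D=e−e_prev≈0.792686; u=0·1.100889+1·7.455967+1/4·0.792686≈7.654138; next y=-2/5·1.899111+1/2·7.654138≈3.067425
n=5: y≈3.067425, sp=3, e=sp−y≈-0.067425; I≈7.388542, D=e−e_prev≈-1.168313; u=0·(-0.067425)+1·7.388542+1/4·(-1.168313)≈7.096464; next y=-2/5·3.067425+1/2·7.096464≈2.321262
n=6: y≈2.321262, sp=3, e=sp−y≈0.678738; I≈8.067280, D=e−e_prev≈0.746162; u=0·0.678738+1·8.067280+1/4·0.746162≈8.253821; next y=-2/5·2.321262+1/2·8.253821≈3.198405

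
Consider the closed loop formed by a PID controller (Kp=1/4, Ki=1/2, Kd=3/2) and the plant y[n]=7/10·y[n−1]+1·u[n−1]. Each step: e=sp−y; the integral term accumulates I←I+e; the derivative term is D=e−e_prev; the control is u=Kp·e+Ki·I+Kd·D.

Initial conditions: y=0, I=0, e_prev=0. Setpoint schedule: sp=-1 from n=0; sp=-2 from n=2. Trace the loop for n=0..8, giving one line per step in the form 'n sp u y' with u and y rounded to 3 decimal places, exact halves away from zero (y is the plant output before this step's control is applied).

(exact arithmetic carried between steps; '≈' marks a value shown rounded to 6 d.p. or computed from one; I and e_prev carry over from the previous line; the table rounds u and y to 3 d.p., halves away from zero)
n=0: y=0, sp=-1, e=sp−y=-1; I=-1, D=e−e_prev=-1; u=1/4·(-1)+1/2·(-1)+3/2·(-1)=-2.25; next y=7/10·0+1·(-2.25)=-2.25
n=1: y=-2.25, sp=-1, e=sp−y=1.25; I=0.25, D=e−e_prev=2.25; u=1/4·1.25+1/2·0.25+3/2·2.25=3.8125; next y=7/10·(-2.25)+1·3.8125=2.2375
n=2: y=2.2375, sp=-2, e=sp−y=-4.2375; I=-3.9875, D=e−e_prev=-5.4875; u=1/4·(-4.2375)+1/2·(-3.9875)+3/2·(-5.4875)=-11.284375; next y=7/10·2.2375+1·(-11.284375)=-9.718125
n=3: y=-9.718125, sp=-2, e=sp−y=7.718125; I=3.730625, D=e−e_prev=11.955625; u=1/4·7.718125+1/2·3.730625+3/2·11.955625≈21.728281; next y=7/10·(-9.718125)+1·21.728281≈14.925594
n=4: y≈14.925594, sp=-2, e=sp−y≈-16.925594; I≈-13.194969, D=e−e_prev≈-24.643719; u=1/4·(-16.925594)+1/2·(-13.194969)+3/2·(-24.643719)≈-47.794461; next y=7/10·14.925594+1·(-47.794461)≈-37.346545
n=5: y≈-37.346545, sp=-2, e=sp−y≈35.346545; I≈22.151577, D=e−e_prev≈52.272139; u=1/4·35.346545+1/2·22.151577+3/2·52.272139≈98.320633; next y=7/10·(-37.346545)+1·98.320633≈72.178051
n=6: y≈72.178051, sp=-2, e=sp−y≈-74.178051; I≈-52.026475, D=e−e_prev≈-109.524597; u=1/4·(-74.178051)+1/2·(-52.026475)+3/2·(-109.524597)≈-208.844646; next y=7/10·72.178051+1·(-208.844646)≈-158.320009
n=7: y≈-158.320009, sp=-2, e=sp−y≈156.320009; I≈104.293535, D=e−e_prev≈230.498061; u=1/4·156.320009+1/2·104.293535+3/2·230.498061≈436.973861; next y=7/10·(-158.320009)+1·436.973861≈326.149854
n=8: y≈326.149854, sp=-2, e=sp−y≈-328.149854; I≈-223.856320, D=e−e_prev≈-484.469864; u=1/4·(-328.149854)+1/2·(-223.856320)+3/2·(-484.469864)≈-920.670420; next y=7/10·326.149854+1·(-920.670420)≈-692.365521

0 -1 -2.250 0.000
1 -1 3.813 -2.250
2 -2 -11.284 2.238
3 -2 21.728 -9.718
4 -2 -47.794 14.926
5 -2 98.321 -37.347
6 -2 -208.845 72.178
7 -2 436.974 -158.320
8 -2 -920.670 326.150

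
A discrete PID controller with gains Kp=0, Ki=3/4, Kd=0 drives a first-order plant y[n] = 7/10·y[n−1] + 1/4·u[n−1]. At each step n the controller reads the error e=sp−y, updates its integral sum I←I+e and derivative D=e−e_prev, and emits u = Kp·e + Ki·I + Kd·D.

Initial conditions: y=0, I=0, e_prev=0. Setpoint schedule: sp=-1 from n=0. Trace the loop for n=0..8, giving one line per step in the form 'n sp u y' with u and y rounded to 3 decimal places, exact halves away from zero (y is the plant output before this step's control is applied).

0 -1 -0.750 0.000
1 -1 -1.359 -0.188
2 -1 -1.756 -0.471
3 -1 -1.929 -0.769
4 -1 -1.914 -1.021
5 -1 -1.769 -1.193
6 -1 -1.561 -1.277
7 -1 -1.348 -1.285
8 -1 -1.171 -1.236

(exact arithmetic carried between steps; '≈' marks a value shown rounded to 6 d.p. or computed from one; I and e_prev carry over from the previous line; the table rounds u and y to 3 d.p., halves away from zero)
n=0: y=0, sp=-1, e=sp−y=-1; I=-1, D=e−e_prev=-1; u=0·(-1)+3/4·(-1)+0·(-1)=-0.75; next y=7/10·0+1/4·(-0.75)=-0.1875
n=1: y=-0.1875, sp=-1, e=sp−y=-0.8125; I=-1.8125, D=e−e_prev=0.1875; u=0·(-0.8125)+3/4·(-1.8125)+0·0.1875=-1.359375; next y=7/10·(-0.1875)+1/4·(-1.359375)≈-0.471094
n=2: y≈-0.471094, sp=-1, e=sp−y≈-0.528906; I≈-2.341406, D=e−e_prev≈0.283594; u=0·(-0.528906)+3/4·(-2.341406)+0·0.283594≈-1.756055; next y=7/10·(-0.471094)+1/4·(-1.756055)≈-0.768779
n=3: y≈-0.768779, sp=-1, e=sp−y≈-0.231221; I≈-2.572627, D=e−e_prev≈0.297686; u=0·(-0.231221)+3/4·(-2.572627)+0·0.297686≈-1.929470; next y=7/10·(-0.768779)+1/4·(-1.929470)≈-1.020513
n=4: y≈-1.020513, sp=-1, e=sp−y≈0.020513; I≈-2.552114, D=e−e_prev≈0.251734; u=0·0.020513+3/4·(-2.552114)+0·0.251734≈-1.914085; next y=7/10·(-1.020513)+1/4·(-1.914085)≈-1.192880
n=5: y≈-1.192880, sp=-1, e=sp−y≈0.192880; I≈-2.359233, D=e−e_prev≈0.172367; u=0·0.192880+3/4·(-2.359233)+0·0.172367≈-1.769425; next y=7/10·(-1.192880)+1/4·(-1.769425)≈-1.277373
n=6: y≈-1.277373, sp=-1, e=sp−y≈0.277373; I≈-2.081861, D=e−e_prev≈0.084492; u=0·0.277373+3/4·(-2.081861)+0·0.084492≈-1.561396; next y=7/10·(-1.277373)+1/4·(-1.561396)≈-1.284510
n=7: y≈-1.284510, sp=-1, e=sp−y≈0.284510; I≈-1.797351, D=e−e_prev≈0.007137; u=0·0.284510+3/4·(-1.797351)+0·0.007137≈-1.348013; next y=7/10·(-1.284510)+1/4·(-1.348013)≈-1.236160
n=8: y≈-1.236160, sp=-1, e=sp−y≈0.236160; I≈-1.561191, D=e−e_prev≈-0.048350; u=0·0.236160+3/4·(-1.561191)+0·(-0.048350)≈-1.170893; next y=7/10·(-1.236160)+1/4·(-1.170893)≈-1.158035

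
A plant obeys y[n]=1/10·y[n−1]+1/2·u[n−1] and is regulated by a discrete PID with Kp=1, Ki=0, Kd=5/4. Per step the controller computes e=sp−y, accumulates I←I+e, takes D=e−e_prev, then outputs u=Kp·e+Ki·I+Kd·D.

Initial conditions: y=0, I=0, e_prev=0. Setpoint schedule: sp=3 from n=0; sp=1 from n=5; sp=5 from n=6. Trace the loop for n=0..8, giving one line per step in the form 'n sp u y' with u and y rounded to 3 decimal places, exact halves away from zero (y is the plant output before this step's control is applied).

(exact arithmetic carried between steps; '≈' marks a value shown rounded to 6 d.p. or computed from one; I and e_prev carry over from the previous line; the table rounds u and y to 3 d.p., halves away from zero)
n=0: y=0, sp=3, e=sp−y=3; I=3, D=e−e_prev=3; u=1·3+0·3+5/4·3=6.75; next y=1/10·0+1/2·6.75=3.375
n=1: y=3.375, sp=3, e=sp−y=-0.375; I=2.625, D=e−e_prev=-3.375; u=1·(-0.375)+0·2.625+5/4·(-3.375)=-4.59375; next y=1/10·3.375+1/2·(-4.59375)=-1.959375
n=2: y=-1.959375, sp=3, e=sp−y=4.959375; I=7.584375, D=e−e_prev=5.334375; u=1·4.959375+0·7.584375+5/4·5.334375≈11.627344; next y=1/10·(-1.959375)+1/2·11.627344≈5.617734
n=3: y≈5.617734, sp=3, e=sp−y≈-2.617734; I≈4.966641, D=e−e_prev≈-7.577109; u=1·(-2.617734)+0·4.966641+5/4·(-7.577109)≈-12.089121; next y=1/10·5.617734+1/2·(-12.089121)≈-5.482787
n=4: y≈-5.482787, sp=3, e=sp−y≈8.482787; I≈13.449428, D=e−e_prev≈11.100521; u=1·8.482787+0·13.449428+5/4·11.100521≈22.358439; next y=1/10·(-5.482787)+1/2·22.358439≈10.630941
n=5: y≈10.630941, sp=1, e=sp−y≈-9.630941; I≈3.818487, D=e−e_prev≈-18.113728; u=1·(-9.630941)+0·3.818487+5/4·(-18.113728)≈-32.273101; next y=1/10·10.630941+1/2·(-32.273101)≈-15.073456
n=6: y≈-15.073456, sp=5, e=sp−y≈20.073456; I≈23.891943, D=e−e_prev≈29.704397; u=1·20.073456+0·23.891943+5/4·29.704397≈57.203952; next y=1/10·(-15.073456)+1/2·57.203952≈27.094631
n=7: y≈27.094631, sp=5, e=sp−y≈-22.094631; I≈1.797313, D=e−e_prev≈-42.168087; u=1·(-22.094631)+0·1.797313+5/4·(-42.168087)≈-74.804739; next y=1/10·27.094631+1/2·(-74.804739)≈-34.692907
n=8: y≈-34.692907, sp=5, e=sp−y≈39.692907; I≈41.490219, D=e−e_prev≈61.787537; u=1·39.692907+0·41.490219+5/4·61.787537≈116.927328; next y=1/10·(-34.692907)+1/2·116.927328≈54.994373

0 3 6.750 0.000
1 3 -4.594 3.375
2 3 11.627 -1.959
3 3 -12.089 5.618
4 3 22.358 -5.483
5 1 -32.273 10.631
6 5 57.204 -15.073
7 5 -74.805 27.095
8 5 116.927 -34.693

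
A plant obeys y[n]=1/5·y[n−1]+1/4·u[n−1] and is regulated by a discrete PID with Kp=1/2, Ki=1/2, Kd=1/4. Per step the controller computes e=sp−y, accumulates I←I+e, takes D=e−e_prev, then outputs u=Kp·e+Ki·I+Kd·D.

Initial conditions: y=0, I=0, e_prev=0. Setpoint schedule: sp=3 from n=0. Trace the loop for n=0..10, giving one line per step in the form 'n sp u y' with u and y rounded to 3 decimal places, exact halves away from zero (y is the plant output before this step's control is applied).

0 3 3.750 0.000
1 3 3.328 0.938
2 3 4.491 1.020
3 3 5.118 1.327
4 3 5.759 1.545
5 3 6.286 1.749
6 3 6.747 1.921
7 3 7.142 2.071
8 3 7.483 2.200
9 3 7.777 2.311
10 3 8.030 2.406

(exact arithmetic carried between steps; '≈' marks a value shown rounded to 6 d.p. or computed from one; I and e_prev carry over from the previous line; the table rounds u and y to 3 d.p., halves away from zero)
n=0: y=0, sp=3, e=sp−y=3; I=3, D=e−e_prev=3; u=1/2·3+1/2·3+1/4·3=3.75; next y=1/5·0+1/4·3.75=0.9375
n=1: y=0.9375, sp=3, e=sp−y=2.0625; I=5.0625, D=e−e_prev=-0.9375; u=1/2·2.0625+1/2·5.0625+1/4·(-0.9375)=3.328125; next y=1/5·0.9375+1/4·3.328125≈1.019531
n=2: y≈1.019531, sp=3, e=sp−y≈1.980469; I≈7.042969, D=e−e_prev≈-0.082031; u=1/2·1.980469+1/2·7.042969+1/4·(-0.082031)≈4.491211; next y=1/5·1.019531+1/4·4.491211≈1.326709
n=3: y≈1.326709, sp=3, e=sp−y≈1.673291; I≈8.716260, D=e−e_prev≈-0.307178; u=1/2·1.673291+1/2·8.716260+1/4·(-0.307178)≈5.117981; next y=1/5·1.326709+1/4·5.117981≈1.544837
n=4: y≈1.544837, sp=3, e=sp−y≈1.455163; I≈10.171423, D=e−e_prev≈-0.218128; u=1/2·1.455163+1/2·10.171423+1/4·(-0.218128)≈5.758761; next y=1/5·1.544837+1/4·5.758761≈1.748658
n=5: y≈1.748658, sp=3, e=sp−y≈1.251342; I≈11.422765, D=e−e_prev≈-0.203821; u=1/2·1.251342+1/2·11.422765+1/4·(-0.203821)≈6.286099; next y=1/5·1.748658+1/4·6.286099≈1.921256
n=6: y≈1.921256, sp=3, e=sp−y≈1.078744; I≈12.501509, D=e−e_prev≈-0.172599; u=1/2·1.078744+1/2·12.501509+1/4·(-0.172599)≈6.746977; next y=1/5·1.921256+1/4·6.746977≈2.070995
n=7: y≈2.070995, sp=3, e=sp−y≈0.929005; I≈13.430514, D=e−e_prev≈-0.149739; u=1/2·0.929005+1/2·13.430514+1/4·(-0.149739)≈7.142324; next y=1/5·2.070995+1/4·7.142324≈2.199780
n=8: y≈2.199780, sp=3, e=sp−y≈0.800220; I≈14.230733, D=e−e_prev≈-0.128785; u=1/2·0.800220+1/2·14.230733+1/4·(-0.128785)≈7.483280; next y=1/5·2.199780+1/4·7.483280≈2.310776
n=9: y≈2.310776, sp=3, e=sp−y≈0.689224; I≈14.919957, D=e−e_prev≈-0.110996; u=1/2·0.689224+1/2·14.919957+1/4·(-0.110996)≈7.776842; next y=1/5·2.310776+1/4·7.776842≈2.406366
n=10: y≈2.406366, sp=3, e=sp−y≈0.593634; I≈15.513592, D=e−e_prev≈-0.095589; u=1/2·0.593634+1/2·15.513592+1/4·(-0.095589)≈8.029716; next y=1/5·2.406366+1/4·8.029716≈2.488702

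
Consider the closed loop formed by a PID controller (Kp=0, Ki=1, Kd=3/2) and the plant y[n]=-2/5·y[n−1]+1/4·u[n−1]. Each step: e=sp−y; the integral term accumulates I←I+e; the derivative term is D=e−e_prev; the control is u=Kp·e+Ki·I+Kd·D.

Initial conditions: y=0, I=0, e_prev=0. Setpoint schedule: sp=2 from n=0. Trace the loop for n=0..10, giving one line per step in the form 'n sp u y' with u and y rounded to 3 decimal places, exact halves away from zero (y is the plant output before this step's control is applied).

(exact arithmetic carried between steps; '≈' marks a value shown rounded to 6 d.p. or computed from one; I and e_prev carry over from the previous line; the table rounds u and y to 3 d.p., halves away from zero)
n=0: y=0, sp=2, e=sp−y=2; I=2, D=e−e_prev=2; u=0·2+1·2+3/2·2=5; next y=-2/5·0+1/4·5=1.25
n=1: y=1.25, sp=2, e=sp−y=0.75; I=2.75, D=e−e_prev=-1.25; u=0·0.75+1·2.75+3/2·(-1.25)=0.875; next y=-2/5·1.25+1/4·0.875=-0.28125
n=2: y=-0.28125, sp=2, e=sp−y=2.28125; I=5.03125, D=e−e_prev=1.53125; u=0·2.28125+1·5.03125+3/2·1.53125=7.328125; next y=-2/5·(-0.28125)+1/4·7.328125≈1.944531
n=3: y≈1.944531, sp=2, e=sp−y≈0.055469; I≈5.086719, D=e−e_prev≈-2.225781; u=0·0.055469+1·5.086719+3/2·(-2.225781)≈1.748047; next y=-2/5·1.944531+1/4·1.748047≈-0.340801
n=4: y≈-0.340801, sp=2, e=sp−y≈2.340801; I≈7.427520, D=e−e_prev≈2.285332; u=0·2.340801+1·7.427520+3/2·2.285332≈10.855518; next y=-2/5·(-0.340801)+1/4·10.855518≈2.850200
n=5: y≈2.850200, sp=2, e=sp−y≈-0.850200; I≈6.577320, D=e−e_prev≈-3.191000; u=0·(-0.850200)+1·6.577320+3/2·(-3.191000)≈1.790819; next y=-2/5·2.850200+1/4·1.790819≈-0.692375
n=6: y≈-0.692375, sp=2, e=sp−y≈2.692375; I≈9.269695, D=e−e_prev≈3.542575; u=0·2.692375+1·9.269695+3/2·3.542575≈14.583557; next y=-2/5·(-0.692375)+1/4·14.583557≈3.922839
n=7: y≈3.922839, sp=2, e=sp−y≈-1.922839; I≈7.346856, D=e−e_prev≈-4.615214; u=0·(-1.922839)+1·7.346856+3/2·(-4.615214)≈0.424034; next y=-2/5·3.922839+1/4·0.424034≈-1.463127
n=8: y≈-1.463127, sp=2, e=sp−y≈3.463127; I≈10.809983, D=e−e_prev≈5.385967; u=0·3.463127+1·10.809983+3/2·5.385967≈18.888933; next y=-2/5·(-1.463127)+1/4·18.888933≈5.307484
n=9: y≈5.307484, sp=2, e=sp−y≈-3.307484; I≈7.502499, D=e−e_prev≈-6.770611; u=0·(-3.307484)+1·7.502499+3/2·(-6.770611)≈-2.653418; next y=-2/5·5.307484+1/4·(-2.653418)≈-2.786348
n=10: y≈-2.786348, sp=2, e=sp−y≈4.786348; I≈12.288847, D=e−e_prev≈8.093832; u=0·4.786348+1·12.288847+3/2·8.093832≈24.429595; next y=-2/5·(-2.786348)+1/4·24.429595≈7.221938

0 2 5.000 0.000
1 2 0.875 1.250
2 2 7.328 -0.281
3 2 1.748 1.945
4 2 10.856 -0.341
5 2 1.791 2.850
6 2 14.584 -0.692
7 2 0.424 3.923
8 2 18.889 -1.463
9 2 -2.653 5.307
10 2 24.430 -2.786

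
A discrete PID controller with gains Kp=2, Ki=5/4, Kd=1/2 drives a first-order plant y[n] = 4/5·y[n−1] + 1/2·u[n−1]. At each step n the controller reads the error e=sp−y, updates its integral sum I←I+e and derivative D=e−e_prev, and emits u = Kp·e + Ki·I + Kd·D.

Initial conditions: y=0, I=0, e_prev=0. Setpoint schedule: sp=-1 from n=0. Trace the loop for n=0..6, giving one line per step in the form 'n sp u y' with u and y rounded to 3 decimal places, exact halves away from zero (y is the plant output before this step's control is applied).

(exact arithmetic carried between steps; '≈' marks a value shown rounded to 6 d.p. or computed from one; I and e_prev carry over from the previous line; the table rounds u and y to 3 d.p., halves away from zero)
n=0: y=0, sp=-1, e=sp−y=-1; I=-1, D=e−e_prev=-1; u=2·(-1)+5/4·(-1)+1/2·(-1)=-3.75; next y=4/5·0+1/2·(-3.75)=-1.875
n=1: y=-1.875, sp=-1, e=sp−y=0.875; I=-0.125, D=e−e_prev=1.875; u=2·0.875+5/4·(-0.125)+1/2·1.875=2.53125; next y=4/5·(-1.875)+1/2·2.53125=-0.234375
n=2: y=-0.234375, sp=-1, e=sp−y=-0.765625; I=-0.890625, D=e−e_prev=-1.640625; u=2·(-0.765625)+5/4·(-0.890625)+1/2·(-1.640625)≈-3.464844; next y=4/5·(-0.234375)+1/2·(-3.464844)≈-1.919922
n=3: y≈-1.919922, sp=-1, e=sp−y≈0.919922; I≈0.029297, D=e−e_prev≈1.685547; u=2·0.919922+5/4·0.029297+1/2·1.685547≈2.719238; next y=4/5·(-1.919922)+1/2·2.719238≈-0.176318
n=4: y≈-0.176318, sp=-1, e=sp−y≈-0.823682; I≈-0.794385, D=e−e_prev≈-1.743604; u=2·(-0.823682)+5/4·(-0.794385)+1/2·(-1.743604)≈-3.512146; next y=4/5·(-0.176318)+1/2·(-3.512146)≈-1.897128
n=5: y≈-1.897128, sp=-1, e=sp−y≈0.897128; I≈0.102743, D=e−e_prev≈1.720809; u=2·0.897128+5/4·0.102743+1/2·1.720809≈2.783089; next y=4/5·(-1.897128)+1/2·2.783089≈-0.126158
n=6: y≈-0.126158, sp=-1, e=sp−y≈-0.873842; I≈-0.771099, D=e−e_prev≈-1.770970; u=2·(-0.873842)+5/4·(-0.771099)+1/2·(-1.770970)≈-3.597043; next y=4/5·(-0.126158)+1/2·(-3.597043)≈-1.899448

0 -1 -3.750 0.000
1 -1 2.531 -1.875
2 -1 -3.465 -0.234
3 -1 2.719 -1.920
4 -1 -3.512 -0.176
5 -1 2.783 -1.897
6 -1 -3.597 -0.126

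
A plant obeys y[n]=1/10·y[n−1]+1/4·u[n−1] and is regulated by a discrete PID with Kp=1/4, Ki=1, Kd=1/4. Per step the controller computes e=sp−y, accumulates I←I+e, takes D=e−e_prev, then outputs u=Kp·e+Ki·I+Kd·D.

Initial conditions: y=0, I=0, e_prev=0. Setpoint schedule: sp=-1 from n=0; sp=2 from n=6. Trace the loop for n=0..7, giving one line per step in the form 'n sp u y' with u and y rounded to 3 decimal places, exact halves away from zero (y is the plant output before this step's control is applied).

(exact arithmetic carried between steps; '≈' marks a value shown rounded to 6 d.p. or computed from one; I and e_prev carry over from the previous line; the table rounds u and y to 3 d.p., halves away from zero)
n=0: y=0, sp=-1, e=sp−y=-1; I=-1, D=e−e_prev=-1; u=1/4·(-1)+1·(-1)+1/4·(-1)=-1.5; next y=1/10·0+1/4·(-1.5)=-0.375
n=1: y=-0.375, sp=-1, e=sp−y=-0.625; I=-1.625, D=e−e_prev=0.375; u=1/4·(-0.625)+1·(-1.625)+1/4·0.375=-1.6875; next y=1/10·(-0.375)+1/4·(-1.6875)=-0.459375
n=2: y=-0.459375, sp=-1, e=sp−y=-0.540625; I=-2.165625, D=e−e_prev=0.084375; u=1/4·(-0.540625)+1·(-2.165625)+1/4·0.084375≈-2.279688; next y=1/10·(-0.459375)+1/4·(-2.279688)≈-0.615859
n=3: y≈-0.615859, sp=-1, e=sp−y≈-0.384141; I≈-2.549766, D=e−e_prev≈0.156484; u=1/4·(-0.384141)+1·(-2.549766)+1/4·0.156484≈-2.606680; next y=1/10·(-0.615859)+1/4·(-2.606680)≈-0.713256
n=4: y≈-0.713256, sp=-1, e=sp−y≈-0.286744; I≈-2.836510, D=e−e_prev≈0.097396; u=1/4·(-0.286744)+1·(-2.836510)+1/4·0.097396≈-2.883847; next y=1/10·(-0.713256)+1/4·(-2.883847)≈-0.792287
n=5: y≈-0.792287, sp=-1, e=sp−y≈-0.207713; I≈-3.044223, D=e−e_prev≈0.079031; u=1/4·(-0.207713)+1·(-3.044223)+1/4·0.079031≈-3.076393; next y=1/10·(-0.792287)+1/4·(-3.076393)≈-0.848327
n=6: y≈-0.848327, sp=2, e=sp−y≈2.848327; I≈-0.195896, D=e−e_prev≈3.056040; u=1/4·2.848327+1·(-0.195896)+1/4·3.056040≈1.280196; next y=1/10·(-0.848327)+1/4·1.280196≈0.235216
n=7: y≈0.235216, sp=2, e=sp−y≈1.764784; I≈1.568888, D=e−e_prev≈-1.083543; u=1/4·1.764784+1·1.568888+1/4·(-1.083543)≈1.739198; next y=1/10·0.235216+1/4·1.739198≈0.458321

0 -1 -1.500 0.000
1 -1 -1.688 -0.375
2 -1 -2.280 -0.459
3 -1 -2.607 -0.616
4 -1 -2.884 -0.713
5 -1 -3.076 -0.792
6 2 1.280 -0.848
7 2 1.739 0.235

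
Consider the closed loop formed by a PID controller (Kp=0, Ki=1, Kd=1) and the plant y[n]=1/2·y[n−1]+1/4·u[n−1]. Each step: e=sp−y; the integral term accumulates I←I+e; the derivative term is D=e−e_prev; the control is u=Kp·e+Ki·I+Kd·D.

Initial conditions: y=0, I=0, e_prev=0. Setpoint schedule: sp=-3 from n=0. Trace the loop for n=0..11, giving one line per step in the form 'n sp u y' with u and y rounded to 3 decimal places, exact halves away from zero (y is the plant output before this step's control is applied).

0 -3 -6.000 0.000
1 -3 -3.000 -1.500
2 -3 -6.000 -1.500
3 -3 -6.000 -2.250
4 -3 -6.750 -2.625
5 -3 -6.750 -3.000
6 -3 -6.750 -3.188
7 -3 -6.563 -3.281
8 -3 -6.375 -3.281
9 -3 -6.188 -3.234
10 -3 -6.047 -3.164
11 -3 -5.953 -3.094

(exact arithmetic carried between steps; '≈' marks a value shown rounded to 6 d.p. or computed from one; I and e_prev carry over from the previous line; the table rounds u and y to 3 d.p., halves away from zero)
n=0: y=0, sp=-3, e=sp−y=-3; I=-3, D=e−e_prev=-3; u=0·(-3)+1·(-3)+1·(-3)=-6; next y=1/2·0+1/4·(-6)=-1.5
n=1: y=-1.5, sp=-3, e=sp−y=-1.5; I=-4.5, D=e−e_prev=1.5; u=0·(-1.5)+1·(-4.5)+1·1.5=-3; next y=1/2·(-1.5)+1/4·(-3)=-1.5
n=2: y=-1.5, sp=-3, e=sp−y=-1.5; I=-6, D=e−e_prev=0; u=0·(-1.5)+1·(-6)+1·0=-6; next y=1/2·(-1.5)+1/4·(-6)=-2.25
n=3: y=-2.25, sp=-3, e=sp−y=-0.75; I=-6.75, D=e−e_prev=0.75; u=0·(-0.75)+1·(-6.75)+1·0.75=-6; next y=1/2·(-2.25)+1/4·(-6)=-2.625
n=4: y=-2.625, sp=-3, e=sp−y=-0.375; I=-7.125, D=e−e_prev=0.375; u=0·(-0.375)+1·(-7.125)+1·0.375=-6.75; next y=1/2·(-2.625)+1/4·(-6.75)=-3
n=5: y=-3, sp=-3, e=sp−y=0; I=-7.125, D=e−e_prev=0.375; u=0·0+1·(-7.125)+1·0.375=-6.75; next y=1/2·(-3)+1/4·(-6.75)=-3.1875
n=6: y=-3.1875, sp=-3, e=sp−y=0.1875; I=-6.9375, D=e−e_prev=0.1875; u=0·0.1875+1·(-6.9375)+1·0.1875=-6.75; next y=1/2·(-3.1875)+1/4·(-6.75)=-3.28125
n=7: y=-3.28125, sp=-3, e=sp−y=0.28125; I=-6.65625, D=e−e_prev=0.09375; u=0·0.28125+1·(-6.65625)+1·0.09375=-6.5625; next y=1/2·(-3.28125)+1/4·(-6.5625)=-3.28125
n=8: y=-3.28125, sp=-3, e=sp−y=0.28125; I=-6.375, D=e−e_prev=0; u=0·0.28125+1·(-6.375)+1·0=-6.375; next y=1/2·(-3.28125)+1/4·(-6.375)=-3.234375
n=9: y=-3.234375, sp=-3, e=sp−y=0.234375; I=-6.140625, D=e−e_prev=-0.046875; u=0·0.234375+1·(-6.140625)+1·(-0.046875)=-6.1875; next y=1/2·(-3.234375)+1/4·(-6.1875)≈-3.164063
n=10: y≈-3.164063, sp=-3, e=sp−y≈0.164063; I≈-5.976563, D=e−e_prev≈-0.070313; u=0·0.164063+1·(-5.976563)+1·(-0.070313)≈-6.046875; next y=1/2·(-3.164063)+1/4·(-6.046875)≈-3.09375
n=11: y=-3.09375, sp=-3, e=sp−y=0.09375; I≈-5.882813, D=e−e_prev≈-0.070313; u=0·0.09375+1·(-5.882813)+1·(-0.070313)≈-5.953125; next y=1/2·(-3.09375)+1/4·(-5.953125)≈-3.035156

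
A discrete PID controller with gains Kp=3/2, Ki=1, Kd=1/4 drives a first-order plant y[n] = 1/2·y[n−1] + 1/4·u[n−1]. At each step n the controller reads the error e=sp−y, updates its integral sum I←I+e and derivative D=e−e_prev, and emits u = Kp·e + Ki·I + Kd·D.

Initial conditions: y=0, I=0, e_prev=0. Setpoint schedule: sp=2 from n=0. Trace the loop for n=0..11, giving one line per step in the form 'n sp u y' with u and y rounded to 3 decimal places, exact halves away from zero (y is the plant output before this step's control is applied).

0 2 5.500 0.000
1 2 3.219 1.375
2 2 3.865 1.492
3 2 3.797 1.712
4 2 3.884 1.805
5 2 3.914 1.874
6 2 3.943 1.915
7 2 3.961 1.943
8 2 3.974 1.962
9 2 3.982 1.974
10 2 3.988 1.983
11 2 3.992 1.988

(exact arithmetic carried between steps; '≈' marks a value shown rounded to 6 d.p. or computed from one; I and e_prev carry over from the previous line; the table rounds u and y to 3 d.p., halves away from zero)
n=0: y=0, sp=2, e=sp−y=2; I=2, D=e−e_prev=2; u=3/2·2+1·2+1/4·2=5.5; next y=1/2·0+1/4·5.5=1.375
n=1: y=1.375, sp=2, e=sp−y=0.625; I=2.625, D=e−e_prev=-1.375; u=3/2·0.625+1·2.625+1/4·(-1.375)=3.21875; next y=1/2·1.375+1/4·3.21875≈1.492188
n=2: y≈1.492188, sp=2, e=sp−y≈0.507813; I≈3.132813, D=e−e_prev≈-0.117188; u=3/2·0.507813+1·3.132813+1/4·(-0.117188)≈3.865234; next y=1/2·1.492188+1/4·3.865234≈1.712402
n=3: y≈1.712402, sp=2, e=sp−y≈0.287598; I≈3.420410, D=e−e_prev≈-0.220215; u=3/2·0.287598+1·3.420410+1/4·(-0.220215)≈3.796753; next y=1/2·1.712402+1/4·3.796753≈1.805389
n=4: y≈1.805389, sp=2, e=sp−y≈0.194611; I≈3.615021, D=e−e_prev≈-0.092987; u=3/2·0.194611+1·3.615021+1/4·(-0.092987)≈3.883690; next y=1/2·1.805389+1/4·3.883690≈1.873617
n=5: y≈1.873617, sp=2, e=sp−y≈0.126383; I≈3.741404, D=e−e_prev≈-0.068228; u=3/2·0.126383+1·3.741404+1/4·(-0.068228)≈3.913921; next y=1/2·1.873617+1/4·3.913921≈1.915289
n=6: y≈1.915289, sp=2, e=sp−y≈0.084711; I≈3.826115, D=e−e_prev≈-0.041672; u=3/2·0.084711+1·3.826115+1/4·(-0.041672)≈3.942764; next y=1/2·1.915289+1/4·3.942764≈1.943335
n=7: y≈1.943335, sp=2, e=sp−y≈0.056665; I≈3.882779, D=e−e_prev≈-0.028047; u=3/2·0.056665+1·3.882779+1/4·(-0.028047)≈3.960765; next y=1/2·1.943335+1/4·3.960765≈1.961859
n=8: y≈1.961859, sp=2, e=sp−y≈0.038141; I≈3.920921, D=e−e_prev≈-0.018524; u=3/2·0.038141+1·3.920921+1/4·(-0.018524)≈3.973501; next y=1/2·1.961859+1/4·3.973501≈1.974305
n=9: y≈1.974305, sp=2, e=sp−y≈0.025695; I≈3.946616, D=e−e_prev≈-0.012446; u=3/2·0.025695+1·3.946616+1/4·(-0.012446)≈3.982047; next y=1/2·1.974305+1/4·3.982047≈1.982664
n=10: y≈1.982664, sp=2, e=sp−y≈0.017336; I≈3.963952, D=e−e_prev≈-0.008359; u=3/2·0.017336+1·3.963952+1/4·(-0.008359)≈3.987866; next y=1/2·1.982664+1/4·3.987866≈1.988298
n=11: y≈1.988298, sp=2, e=sp−y≈0.011702; I≈3.975653, D=e−e_prev≈-0.005634; u=3/2·0.011702+1·3.975653+1/4·(-0.005634)≈3.991797; next y=1/2·1.988298+1/4·3.991797≈1.992098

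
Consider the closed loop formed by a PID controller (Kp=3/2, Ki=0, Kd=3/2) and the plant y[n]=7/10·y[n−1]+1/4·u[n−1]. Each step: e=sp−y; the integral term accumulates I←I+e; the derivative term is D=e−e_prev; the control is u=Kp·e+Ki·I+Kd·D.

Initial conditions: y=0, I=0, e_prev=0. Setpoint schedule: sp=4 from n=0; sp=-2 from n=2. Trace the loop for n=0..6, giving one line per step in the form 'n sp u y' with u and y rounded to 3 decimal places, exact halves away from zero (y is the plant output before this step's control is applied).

0 4 12.000 0.000
1 4 -3.000 3.000
2 -2 -11.550 1.350
3 -2 4.853 -1.943
4 -2 -5.474 -0.147
5 -2 1.193 -1.471
6 -2 -3.012 -0.731

(exact arithmetic carried between steps; '≈' marks a value shown rounded to 6 d.p. or computed from one; I and e_prev carry over from the previous line; the table rounds u and y to 3 d.p., halves away from zero)
n=0: y=0, sp=4, e=sp−y=4; I=4, D=e−e_prev=4; u=3/2·4+0·4+3/2·4=12; next y=7/10·0+1/4·12=3
n=1: y=3, sp=4, e=sp−y=1; I=5, D=e−e_prev=-3; u=3/2·1+0·5+3/2·(-3)=-3; next y=7/10·3+1/4·(-3)=1.35
n=2: y=1.35, sp=-2, e=sp−y=-3.35; I=1.65, D=e−e_prev=-4.35; u=3/2·(-3.35)+0·1.65+3/2·(-4.35)=-11.55; next y=7/10·1.35+1/4·(-11.55)=-1.9425
n=3: y=-1.9425, sp=-2, e=sp−y=-0.0575; I=1.5925, D=e−e_prev=3.2925; u=3/2·(-0.0575)+0·1.5925+3/2·3.2925=4.8525; next y=7/10·(-1.9425)+1/4·4.8525=-0.146625
n=4: y=-0.146625, sp=-2, e=sp−y=-1.853375; I=-0.260875, D=e−e_prev=-1.795875; u=3/2·(-1.853375)+0·(-0.260875)+3/2·(-1.795875)=-5.473875; next y=7/10·(-0.146625)+1/4·(-5.473875)≈-1.471106
n=5: y≈-1.471106, sp=-2, e=sp−y≈-0.528894; I≈-0.789769, D=e−e_prev≈1.324481; u=3/2·(-0.528894)+0·(-0.789769)+3/2·1.324481≈1.193381; next y=7/10·(-1.471106)+1/4·1.193381≈-0.731429
n=6: y≈-0.731429, sp=-2, e=sp−y≈-1.268571; I≈-2.058340, D=e−e_prev≈-0.739677; u=3/2·(-1.268571)+0·(-2.058340)+3/2·(-0.739677)≈-3.012372; next y=7/10·(-0.731429)+1/4·(-3.012372)≈-1.265093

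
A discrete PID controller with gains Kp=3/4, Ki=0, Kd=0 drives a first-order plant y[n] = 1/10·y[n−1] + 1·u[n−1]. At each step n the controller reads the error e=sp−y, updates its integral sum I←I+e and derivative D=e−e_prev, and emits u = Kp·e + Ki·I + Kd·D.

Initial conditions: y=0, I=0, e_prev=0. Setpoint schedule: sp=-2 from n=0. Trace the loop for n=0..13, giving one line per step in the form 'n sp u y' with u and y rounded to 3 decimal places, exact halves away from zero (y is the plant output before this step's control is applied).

0 -2 -1.500 0.000
1 -2 -0.375 -1.500
2 -2 -1.106 -0.525
3 -2 -0.631 -1.159
4 -2 -0.940 -0.747
5 -2 -0.739 -1.015
6 -2 -0.870 -0.841
7 -2 -0.785 -0.954
8 -2 -0.840 -0.880
9 -2 -0.804 -0.928
10 -2 -0.827 -0.897
11 -2 -0.812 -0.917
12 -2 -0.822 -0.904
13 -2 -0.816 -0.912

(exact arithmetic carried between steps; '≈' marks a value shown rounded to 6 d.p. or computed from one; I and e_prev carry over from the previous line; the table rounds u and y to 3 d.p., halves away from zero)
n=0: y=0, sp=-2, e=sp−y=-2; I=-2, D=e−e_prev=-2; u=3/4·(-2)+0·(-2)+0·(-2)=-1.5; next y=1/10·0+1·(-1.5)=-1.5
n=1: y=-1.5, sp=-2, e=sp−y=-0.5; I=-2.5, D=e−e_prev=1.5; u=3/4·(-0.5)+0·(-2.5)+0·1.5=-0.375; next y=1/10·(-1.5)+1·(-0.375)=-0.525
n=2: y=-0.525, sp=-2, e=sp−y=-1.475; I=-3.975, D=e−e_prev=-0.975; u=3/4·(-1.475)+0·(-3.975)+0·(-0.975)=-1.10625; next y=1/10·(-0.525)+1·(-1.10625)=-1.15875
n=3: y=-1.15875, sp=-2, e=sp−y=-0.84125; I=-4.81625, D=e−e_prev=0.63375; u=3/4·(-0.84125)+0·(-4.81625)+0·0.63375≈-0.630938; next y=1/10·(-1.15875)+1·(-0.630938)≈-0.746813
n=4: y≈-0.746813, sp=-2, e=sp−y≈-1.253188; I≈-6.069438, D=e−e_prev≈-0.411938; u=3/4·(-1.253188)+0·(-6.069438)+0·(-0.411938)≈-0.939891; next y=1/10·(-0.746813)+1·(-0.939891)≈-1.014572
n=5: y≈-1.014572, sp=-2, e=sp−y≈-0.985428; I≈-7.054866, D=e−e_prev≈0.267759; u=3/4·(-0.985428)+0·(-7.054866)+0·0.267759≈-0.739071; next y=1/10·(-1.014572)+1·(-0.739071)≈-0.840528
n=6: y≈-0.840528, sp=-2, e=sp−y≈-1.159472; I≈-8.214337, D=e−e_prev≈-0.174044; u=3/4·(-1.159472)+0·(-8.214337)+0·(-0.174044)≈-0.869604; next y=1/10·(-0.840528)+1·(-0.869604)≈-0.953657
n=7: y≈-0.953657, sp=-2, e=sp−y≈-1.046343; I≈-9.260681, D=e−e_prev≈0.113128; u=3/4·(-1.046343)+0·(-9.260681)+0·0.113128≈-0.784758; next y=1/10·(-0.953657)+1·(-0.784758)≈-0.880123
n=8: y≈-0.880123, sp=-2, e=sp−y≈-1.119877; I≈-10.380558, D=e−e_prev≈-0.073533; u=3/4·(-1.119877)+0·(-10.380558)+0·(-0.073533)≈-0.839908; next y=1/10·(-0.880123)+1·(-0.839908)≈-0.927920
n=9: y≈-0.927920, sp=-2, e=sp−y≈-1.072080; I≈-11.452638, D=e−e_prev≈0.047797; u=3/4·(-1.072080)+0·(-11.452638)+0·0.047797≈-0.804060; next y=1/10·(-0.927920)+1·(-0.804060)≈-0.896852
n=10: y≈-0.896852, sp=-2, e=sp−y≈-1.103148; I≈-12.555786, D=e−e_prev≈-0.031068; u=3/4·(-1.103148)+0·(-12.555786)+0·(-0.031068)≈-0.827361; next y=1/10·(-0.896852)+1·(-0.827361)≈-0.917046
n=11: y≈-0.917046, sp=-2, e=sp−y≈-1.082954; I≈-13.638739, D=e−e_prev≈0.020194; u=3/4·(-1.082954)+0·(-13.638739)+0·0.020194≈-0.812215; next y=1/10·(-0.917046)+1·(-0.812215)≈-0.903920
n=12: y≈-0.903920, sp=-2, e=sp−y≈-1.096080; I≈-14.734819, D=e−e_prev≈-0.013126; u=3/4·(-1.096080)+0·(-14.734819)+0·(-0.013126)≈-0.822060; next y=1/10·(-0.903920)+1·(-0.822060)≈-0.912452
n=13: y≈-0.912452, sp=-2, e=sp−y≈-1.087548; I≈-15.822367, D=e−e_prev≈0.008532; u=3/4·(-1.087548)+0·(-15.822367)+0·0.008532≈-0.815661; next y=1/10·(-0.912452)+1·(-0.815661)≈-0.906906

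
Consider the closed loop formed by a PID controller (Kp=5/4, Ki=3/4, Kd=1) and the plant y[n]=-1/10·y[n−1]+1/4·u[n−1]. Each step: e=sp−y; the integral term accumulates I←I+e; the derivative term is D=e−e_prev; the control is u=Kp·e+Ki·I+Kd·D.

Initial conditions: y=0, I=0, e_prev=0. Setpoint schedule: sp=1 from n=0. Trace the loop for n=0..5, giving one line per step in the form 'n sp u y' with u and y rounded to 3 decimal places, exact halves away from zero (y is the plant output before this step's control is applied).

(exact arithmetic carried between steps; '≈' marks a value shown rounded to 6 d.p. or computed from one; I and e_prev carry over from the previous line; the table rounds u and y to 3 d.p., halves away from zero)
n=0: y=0, sp=1, e=sp−y=1; I=1, D=e−e_prev=1; u=5/4·1+3/4·1+1·1=3; next y=-1/10·0+1/4·3=0.75
n=1: y=0.75, sp=1, e=sp−y=0.25; I=1.25, D=e−e_prev=-0.75; u=5/4·0.25+3/4·1.25+1·(-0.75)=0.5; next y=-1/10·0.75+1/4·0.5=0.05
n=2: y=0.05, sp=1, e=sp−y=0.95; I=2.2, D=e−e_prev=0.7; u=5/4·0.95+3/4·2.2+1·0.7=3.5375; next y=-1/10·0.05+1/4·3.5375=0.879375
n=3: y=0.879375, sp=1, e=sp−y=0.120625; I=2.320625, D=e−e_prev=-0.829375; u=5/4·0.120625+3/4·2.320625+1·(-0.829375)=1.061875; next y=-1/10·0.879375+1/4·1.061875≈0.177531
n=4: y≈0.177531, sp=1, e=sp−y≈0.822469; I≈3.143094, D=e−e_prev≈0.701844; u=5/4·0.822469+3/4·3.143094+1·0.701844≈4.08725; next y=-1/10·0.177531+1/4·4.08725≈1.004059
n=5: y≈1.004059, sp=1, e=sp−y≈-0.004059; I≈3.139034, D=e−e_prev≈-0.826528; u=5/4·(-0.004059)+3/4·3.139034+1·(-0.826528)≈1.522673; next y=-1/10·1.004059+1/4·1.522673≈0.280262

0 1 3.000 0.000
1 1 0.500 0.750
2 1 3.538 0.050
3 1 1.062 0.879
4 1 4.087 0.178
5 1 1.523 1.004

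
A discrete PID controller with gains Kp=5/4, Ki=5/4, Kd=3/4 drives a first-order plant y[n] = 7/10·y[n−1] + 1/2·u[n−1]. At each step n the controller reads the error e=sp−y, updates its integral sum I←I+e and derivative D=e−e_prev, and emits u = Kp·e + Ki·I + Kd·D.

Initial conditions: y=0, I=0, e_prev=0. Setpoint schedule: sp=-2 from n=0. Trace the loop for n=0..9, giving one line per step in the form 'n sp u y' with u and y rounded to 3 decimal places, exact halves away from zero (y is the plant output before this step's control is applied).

0 -2 -6.500 0.000
1 -2 3.063 -3.250
2 -2 -5.958 -0.744
3 -2 3.308 -3.500
4 -2 -5.672 -0.796
5 -2 3.292 -3.393
6 -2 -5.572 -0.729
7 -2 3.181 -3.297
8 -2 -5.507 -0.717
9 -2 3.074 -3.255

(exact arithmetic carried between steps; '≈' marks a value shown rounded to 6 d.p. or computed from one; I and e_prev carry over from the previous line; the table rounds u and y to 3 d.p., halves away from zero)
n=0: y=0, sp=-2, e=sp−y=-2; I=-2, D=e−e_prev=-2; u=5/4·(-2)+5/4·(-2)+3/4·(-2)=-6.5; next y=7/10·0+1/2·(-6.5)=-3.25
n=1: y=-3.25, sp=-2, e=sp−y=1.25; I=-0.75, D=e−e_prev=3.25; u=5/4·1.25+5/4·(-0.75)+3/4·3.25=3.0625; next y=7/10·(-3.25)+1/2·3.0625=-0.74375
n=2: y=-0.74375, sp=-2, e=sp−y=-1.25625; I=-2.00625, D=e−e_prev=-2.50625; u=5/4·(-1.25625)+5/4·(-2.00625)+3/4·(-2.50625)≈-5.957813; next y=7/10·(-0.74375)+1/2·(-5.957813)≈-3.499531
n=3: y≈-3.499531, sp=-2, e=sp−y≈1.499531; I≈-0.506719, D=e−e_prev≈2.755781; u=5/4·1.499531+5/4·(-0.506719)+3/4·2.755781≈3.307852; next y=7/10·(-3.499531)+1/2·3.307852≈-0.795746
n=4: y≈-0.795746, sp=-2, e=sp−y≈-1.204254; I≈-1.710973, D=e−e_prev≈-2.703785; u=5/4·(-1.204254)+5/4·(-1.710973)+3/4·(-2.703785)≈-5.671872; next y=7/10·(-0.795746)+1/2·(-5.671872)≈-3.392958
n=5: y≈-3.392958, sp=-2, e=sp−y≈1.392958; I≈-0.318014, D=e−e_prev≈2.597212; u=5/4·1.392958+5/4·(-0.318014)+3/4·2.597212≈3.291589; next y=7/10·(-3.392958)+1/2·3.291589≈-0.729276
n=6: y≈-0.729276, sp=-2, e=sp−y≈-1.270724; I≈-1.588738, D=e−e_prev≈-2.663682; u=5/4·(-1.270724)+5/4·(-1.588738)+3/4·(-2.663682)≈-5.572089; next y=7/10·(-0.729276)+1/2·(-5.572089)≈-3.296538
n=7: y≈-3.296538, sp=-2, e=sp−y≈1.296538; I≈-0.292200, D=e−e_prev≈2.567262; u=5/4·1.296538+5/4·(-0.292200)+3/4·2.567262≈3.180868; next y=7/10·(-3.296538)+1/2·3.180868≈-0.717142
n=8: y≈-0.717142, sp=-2, e=sp−y≈-1.282858; I≈-1.575058, D=e−e_prev≈-2.579395; u=5/4·(-1.282858)+5/4·(-1.575058)+3/4·(-2.579395)≈-5.506941; next y=7/10·(-0.717142)+1/2·(-5.506941)≈-3.255470
n=9: y≈-3.255470, sp=-2, e=sp−y≈1.255470; I≈-0.319588, D=e−e_prev≈2.538328; u=5/4·1.255470+5/4·(-0.319588)+3/4·2.538328≈3.073599; next y=7/10·(-3.255470)+1/2·3.073599≈-0.742030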